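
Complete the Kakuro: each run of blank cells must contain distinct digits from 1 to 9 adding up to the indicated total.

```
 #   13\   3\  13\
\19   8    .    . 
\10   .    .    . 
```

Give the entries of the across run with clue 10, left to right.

5 1 4

3 in 2 cells must be {1,2}.
R1C2 = 2: the only remaining digit allowed by both the 19 across and the 3 down.
R1C3 = 19 − 10 = 9 completes the 19 across.
R2C1 = 13 − 8 = 5 completes the 13 down.
R2C2 = 3 − 2 = 1 completes the 3 down.
R2C3 = 10 − 6 = 4 completes the 10 across.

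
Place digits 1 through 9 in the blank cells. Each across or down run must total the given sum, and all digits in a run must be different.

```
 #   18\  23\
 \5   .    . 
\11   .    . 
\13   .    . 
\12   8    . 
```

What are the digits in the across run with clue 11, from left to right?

2, 9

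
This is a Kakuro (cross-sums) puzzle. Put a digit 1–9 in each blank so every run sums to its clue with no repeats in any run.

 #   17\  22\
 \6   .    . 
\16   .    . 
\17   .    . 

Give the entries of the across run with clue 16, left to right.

7 9

16 in 2 cells must be {7,9}; 17 in 2 cells must be {8,9}.
The 6 across and the 22 down share only 5, so R1C2 = 5.
Given what's placed, R2C2 must be 9 to fit the 16 across and 22 down.
R3C2 = 22 − 14 = 8 completes the 22 down.
R1C1 = 6 − 5 = 1 completes the 6 across.
R2C1 = 16 − 9 = 7 completes the 16 across.
R3C1 = 17 − 8 = 9 completes the 17 across.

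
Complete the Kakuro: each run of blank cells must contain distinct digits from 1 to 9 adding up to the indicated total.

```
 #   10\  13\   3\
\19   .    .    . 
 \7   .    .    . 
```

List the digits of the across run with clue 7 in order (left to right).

7 in 3 cells must be {1,2,4}; 3 in 2 cells must be {1,2}.
The 19 across and the 3 down share only 2, so R1C3 = 2.
The 7 across and the 13 down share only 4, so R2C2 = 4.
R2C3 = 3 − 2 = 1 completes the 3 down.
R1C2 = 13 − 4 = 9 completes the 13 down.
R2C1 = 7 − 5 = 2 completes the 7 across.
R1C1 = 19 − 11 = 8 completes the 19 across.

2 4 1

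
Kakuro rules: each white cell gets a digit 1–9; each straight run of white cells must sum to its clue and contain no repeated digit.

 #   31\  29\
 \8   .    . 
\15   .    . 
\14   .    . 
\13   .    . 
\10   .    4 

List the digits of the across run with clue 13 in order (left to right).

4 9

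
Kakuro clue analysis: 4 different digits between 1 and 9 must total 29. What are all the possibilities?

{5,7,8,9}

4 distinct digits from 1–9 sum between 10 and 30.
Only one set works: {5,7,8,9}.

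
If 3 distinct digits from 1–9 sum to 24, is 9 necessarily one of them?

Yes

The only way to make 24 from 3 distinct digits is {7,8,9}, which contains 9.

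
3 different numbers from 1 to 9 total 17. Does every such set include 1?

No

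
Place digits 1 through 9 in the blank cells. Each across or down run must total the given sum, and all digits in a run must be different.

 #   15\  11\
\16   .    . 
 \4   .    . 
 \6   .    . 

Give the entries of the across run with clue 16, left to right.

16 in 2 cells must be {7,9}; 4 in 2 cells must be {1,3}.
The 16 across and the 11 down share only 7, so R1C2 = 7.
Given what's placed, R3C2 must be 1 to fit the 6 across and 11 down.
R1C1 = 16 − 7 = 9 completes the 16 across.
R2C1 = 1: the only remaining digit allowed by both the 4 across and the 15 down.
R2C2 = 4 − 1 = 3 completes the 4 across.
R3C1 = 6 − 1 = 5 completes the 6 across.

9, 7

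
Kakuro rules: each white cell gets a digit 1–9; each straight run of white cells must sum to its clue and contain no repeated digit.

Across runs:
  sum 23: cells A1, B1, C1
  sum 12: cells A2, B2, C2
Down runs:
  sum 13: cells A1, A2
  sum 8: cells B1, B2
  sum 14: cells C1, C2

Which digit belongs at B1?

23 in 3 cells must be {6,8,9}.
The 23 across and the 8 down share only 6, so B1 = 6.
B2 = 8 − 6 = 2 completes the 8 down.
Nothing is forced directly, so branch on C2, whose candidates are 6 or 9. If C2 = 9: then C1 would have to be in {8,9} for the 23 across but in {5} for the 14 down — contradiction. So C2 = 6.
C1 = 14 − 6 = 8 completes the 14 down.
A2 = 12 − 8 = 4 completes the 12 across.
A1 = 23 − 14 = 9 completes the 23 across.

6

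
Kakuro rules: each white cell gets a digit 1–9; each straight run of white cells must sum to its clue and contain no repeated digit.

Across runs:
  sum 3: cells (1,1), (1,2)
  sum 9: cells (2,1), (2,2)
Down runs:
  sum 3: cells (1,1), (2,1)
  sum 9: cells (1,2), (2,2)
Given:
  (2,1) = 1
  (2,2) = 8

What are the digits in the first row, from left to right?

2 1

3 in 2 cells must be {1,2}.
(1,1) = 3 − 1 = 2 completes the 3 down.
(1,2) = 3 − 2 = 1 completes the 3 across.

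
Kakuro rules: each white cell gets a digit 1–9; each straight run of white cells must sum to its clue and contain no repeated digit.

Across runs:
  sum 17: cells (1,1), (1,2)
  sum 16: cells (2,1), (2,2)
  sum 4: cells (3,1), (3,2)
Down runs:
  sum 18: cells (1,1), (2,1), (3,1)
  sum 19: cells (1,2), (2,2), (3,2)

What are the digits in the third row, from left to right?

1, 3

17 in 2 cells must be {8,9}; 16 in 2 cells must be {7,9}; 4 in 2 cells must be {1,3}.
The 4 across and the 19 down share only 3, so (3,2) = 3.
Given what's placed, (1,2) must be 9 to fit the 17 across and 19 down.
(2,2) = 19 − 12 = 7 completes the 19 down.
(3,1) = 4 − 3 = 1 completes the 4 across.
(1,1) = 17 − 9 = 8 completes the 17 across.
(2,1) = 16 − 7 = 9 completes the 16 across.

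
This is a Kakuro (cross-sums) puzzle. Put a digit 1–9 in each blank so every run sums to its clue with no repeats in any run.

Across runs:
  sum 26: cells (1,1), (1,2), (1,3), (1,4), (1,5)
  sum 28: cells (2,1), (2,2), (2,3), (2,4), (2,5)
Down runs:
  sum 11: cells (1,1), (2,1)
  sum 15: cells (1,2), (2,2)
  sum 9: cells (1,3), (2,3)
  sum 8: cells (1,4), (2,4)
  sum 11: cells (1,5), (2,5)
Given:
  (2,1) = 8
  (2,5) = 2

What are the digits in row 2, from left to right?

8 7 5 6 2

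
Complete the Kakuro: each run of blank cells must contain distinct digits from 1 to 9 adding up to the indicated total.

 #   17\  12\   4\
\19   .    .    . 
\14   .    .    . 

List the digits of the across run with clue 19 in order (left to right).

9 7 3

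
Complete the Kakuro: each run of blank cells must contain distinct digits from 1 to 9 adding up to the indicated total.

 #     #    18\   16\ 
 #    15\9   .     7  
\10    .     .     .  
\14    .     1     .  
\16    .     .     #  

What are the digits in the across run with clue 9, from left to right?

16 in 2 cells must be {7,9}.
R1C2 = 9 − 7 = 2 completes the 9 across.

2, 7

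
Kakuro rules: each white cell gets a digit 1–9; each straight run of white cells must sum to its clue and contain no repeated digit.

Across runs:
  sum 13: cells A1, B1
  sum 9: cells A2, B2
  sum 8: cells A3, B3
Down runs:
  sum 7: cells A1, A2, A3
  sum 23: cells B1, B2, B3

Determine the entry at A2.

7 in 3 cells must be {1,2,4}; 23 in 3 cells must be {6,8,9}.
The 13 across and the 7 down share only 4, so A1 = 4.
B1 = 13 − 4 = 9 completes the 13 across.
Given what's placed, B3 must be 6 to fit the 8 across and 23 down.
B2 = 23 − 15 = 8 completes the 23 down.
A3 = 8 − 6 = 2 completes the 8 across.
A2 = 9 − 8 = 1 completes the 9 across.

1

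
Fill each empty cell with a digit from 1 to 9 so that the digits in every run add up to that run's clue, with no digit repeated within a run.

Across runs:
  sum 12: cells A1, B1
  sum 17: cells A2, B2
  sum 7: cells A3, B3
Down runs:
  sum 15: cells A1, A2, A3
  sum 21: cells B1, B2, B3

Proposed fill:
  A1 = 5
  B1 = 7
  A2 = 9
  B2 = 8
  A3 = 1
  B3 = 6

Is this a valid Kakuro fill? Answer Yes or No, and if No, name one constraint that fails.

Yes

Across: 5+7=12; 9+8=17; 1+6=7. Down: 5+9+1=15; 7+8+6=21. No digit repeats within any run.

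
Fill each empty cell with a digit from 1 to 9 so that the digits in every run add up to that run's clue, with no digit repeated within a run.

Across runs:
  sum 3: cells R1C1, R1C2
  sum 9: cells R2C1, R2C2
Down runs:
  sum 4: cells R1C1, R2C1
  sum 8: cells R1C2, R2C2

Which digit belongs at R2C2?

6

3 in 2 cells must be {1,2}; 4 in 2 cells must be {1,3}.
The 3 across and the 4 down share only 1, so R1C1 = 1.
R1C2 = 3 − 1 = 2 completes the 3 across.
R2C1 = 4 − 1 = 3 completes the 4 down.
R2C2 = 9 − 3 = 6 completes the 9 across.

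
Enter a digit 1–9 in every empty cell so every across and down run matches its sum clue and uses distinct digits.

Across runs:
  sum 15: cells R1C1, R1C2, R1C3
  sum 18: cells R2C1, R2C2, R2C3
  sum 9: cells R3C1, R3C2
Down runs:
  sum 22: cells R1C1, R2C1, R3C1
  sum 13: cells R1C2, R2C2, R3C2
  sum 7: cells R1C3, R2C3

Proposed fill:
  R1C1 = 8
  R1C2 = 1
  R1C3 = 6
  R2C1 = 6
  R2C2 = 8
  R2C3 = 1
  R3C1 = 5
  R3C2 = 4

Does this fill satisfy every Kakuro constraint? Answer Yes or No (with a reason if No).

No — the down run R1C1–R3C1 sums to 19, not 22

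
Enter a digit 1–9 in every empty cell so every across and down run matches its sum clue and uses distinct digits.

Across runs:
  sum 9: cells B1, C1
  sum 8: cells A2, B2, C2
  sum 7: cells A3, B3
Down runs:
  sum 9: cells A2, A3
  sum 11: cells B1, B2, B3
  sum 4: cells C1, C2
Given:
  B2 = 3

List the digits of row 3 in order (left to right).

4 in 2 cells must be {1,3}.
Given what's placed, C2 must be 1 to fit the 8 across and 4 down.
C1 = 4 − 1 = 3 completes the 4 down.
A2 = 8 − 4 = 4 completes the 8 across.
A3 = 9 − 4 = 5 completes the 9 down.
B3 = 7 − 5 = 2 completes the 7 across.
B1 = 9 − 3 = 6 completes the 9 across.

5 2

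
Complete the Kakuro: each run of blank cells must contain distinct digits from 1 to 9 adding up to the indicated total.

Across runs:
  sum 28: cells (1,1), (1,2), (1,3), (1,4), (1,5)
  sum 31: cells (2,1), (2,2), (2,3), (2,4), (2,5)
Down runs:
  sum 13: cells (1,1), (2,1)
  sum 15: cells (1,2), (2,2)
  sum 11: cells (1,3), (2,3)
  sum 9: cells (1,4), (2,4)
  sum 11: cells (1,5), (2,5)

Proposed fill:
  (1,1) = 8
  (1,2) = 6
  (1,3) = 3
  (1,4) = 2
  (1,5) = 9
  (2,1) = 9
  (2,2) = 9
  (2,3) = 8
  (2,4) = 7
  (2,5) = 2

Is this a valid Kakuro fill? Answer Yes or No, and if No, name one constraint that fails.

No — the down run (1,1)–(2,1) sums to 17, not 13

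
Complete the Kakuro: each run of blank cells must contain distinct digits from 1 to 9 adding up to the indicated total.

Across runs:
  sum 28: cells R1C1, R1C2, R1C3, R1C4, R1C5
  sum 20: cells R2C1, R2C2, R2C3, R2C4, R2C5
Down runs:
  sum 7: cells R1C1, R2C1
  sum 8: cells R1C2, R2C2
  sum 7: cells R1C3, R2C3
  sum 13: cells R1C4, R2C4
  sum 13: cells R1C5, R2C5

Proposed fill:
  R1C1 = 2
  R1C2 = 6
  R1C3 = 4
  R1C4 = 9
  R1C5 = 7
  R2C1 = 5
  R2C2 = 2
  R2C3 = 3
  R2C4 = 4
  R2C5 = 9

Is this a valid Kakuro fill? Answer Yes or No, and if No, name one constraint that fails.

No — the across run R2C1–R2C5 sums to 23, not 20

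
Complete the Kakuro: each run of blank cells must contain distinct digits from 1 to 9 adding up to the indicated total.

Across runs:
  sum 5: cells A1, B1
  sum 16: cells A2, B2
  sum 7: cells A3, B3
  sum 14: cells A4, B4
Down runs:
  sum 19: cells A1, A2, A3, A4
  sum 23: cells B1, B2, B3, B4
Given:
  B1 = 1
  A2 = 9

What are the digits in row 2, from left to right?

16 in 2 cells must be {7,9}.
A1 = 5 − 1 = 4 completes the 5 across.
B2 = 16 − 9 = 7 completes the 16 across.
Given what's placed, B3 must be 6 to fit the 7 across and 23 down.
Given what's placed, A4 must be 5 to fit the 14 across and 19 down.
B4 = 14 − 5 = 9 completes the 14 across.
A3 = 7 − 6 = 1 completes the 7 across.

9 7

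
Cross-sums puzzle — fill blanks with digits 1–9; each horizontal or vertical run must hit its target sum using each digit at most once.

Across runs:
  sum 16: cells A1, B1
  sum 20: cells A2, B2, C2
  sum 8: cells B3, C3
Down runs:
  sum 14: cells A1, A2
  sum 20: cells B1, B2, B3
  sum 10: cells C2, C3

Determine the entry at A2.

16 in 2 cells must be {7,9}.
The 16 across and the 14 down share only 9, so A1 = 9.
B1 = 16 − 9 = 7 completes the 16 across.
A2 = 14 − 9 = 5 completes the 14 down.
B3 = 5: the only remaining digit allowed by both the 8 across and the 20 down.
C3 = 8 − 5 = 3 completes the 8 across.
B2 = 20 − 12 = 8 completes the 20 down.
C2 = 20 − 13 = 7 completes the 20 across.

5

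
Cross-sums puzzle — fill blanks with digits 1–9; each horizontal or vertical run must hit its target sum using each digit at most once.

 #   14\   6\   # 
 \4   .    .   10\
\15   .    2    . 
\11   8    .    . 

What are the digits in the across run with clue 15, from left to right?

5 2 8

4 in 2 cells must be {1,3}; 6 in 3 cells must be {1,2,3}.
R1C1 = 1: the only remaining digit allowed by both the 4 across and the 14 down.
R1C2 = 4 − 1 = 3 completes the 4 across.
R2C1 = 14 − 9 = 5 completes the 14 down.
R2C3 = 15 − 7 = 8 completes the 15 across.
R3C2 = 6 − 5 = 1 completes the 6 down.
R3C3 = 11 − 9 = 2 completes the 11 across.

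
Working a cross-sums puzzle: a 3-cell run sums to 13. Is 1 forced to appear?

No

Counterexample: {2,3,8} sums to 13 without using 1.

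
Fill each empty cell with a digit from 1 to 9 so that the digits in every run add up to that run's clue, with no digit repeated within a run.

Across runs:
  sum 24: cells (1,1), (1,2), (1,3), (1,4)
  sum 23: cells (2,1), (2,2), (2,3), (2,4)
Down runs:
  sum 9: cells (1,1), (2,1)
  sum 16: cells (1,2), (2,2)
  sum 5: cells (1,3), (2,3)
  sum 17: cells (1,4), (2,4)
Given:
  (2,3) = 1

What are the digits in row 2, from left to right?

16 in 2 cells must be {7,9}; 17 in 2 cells must be {8,9}.
(1,3) = 5 − 1 = 4 completes the 5 down.
No cell is forced outright now. (1,4) can only be 8 or 9 (the digits allowed by both its 24 across and its 17 down). If (1,4) = 9: then (1,2) would have to be in {3,5,6,8} for the 24 across but in {7,9} for the 16 down — contradiction. So (1,4) = 8.
(2,4) = 17 − 8 = 9 completes the 17 down.
Given what's placed, (2,2) must be 7 to fit the 23 across and 16 down.
(1,2) = 16 − 7 = 9 completes the 16 down.
(2,1) = 23 − 17 = 6 completes the 23 across.
(1,1) = 24 − 21 = 3 completes the 24 across.

6, 7, 1, 9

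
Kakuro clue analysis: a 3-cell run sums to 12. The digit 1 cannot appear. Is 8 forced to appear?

Counterexample: {2,3,7} sums to 12 under that restriction without using 8.

No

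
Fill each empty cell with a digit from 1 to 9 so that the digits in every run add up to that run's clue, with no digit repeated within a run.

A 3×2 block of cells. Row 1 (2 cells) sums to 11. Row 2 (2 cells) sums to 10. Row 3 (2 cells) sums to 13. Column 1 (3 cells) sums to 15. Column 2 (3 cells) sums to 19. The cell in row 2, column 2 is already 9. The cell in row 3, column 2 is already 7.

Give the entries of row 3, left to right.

6 7

(1,2) = 19 − 16 = 3 completes the 19 down.
(2,1) = 10 − 9 = 1 completes the 10 across.
(3,1) = 13 − 7 = 6 completes the 13 across.
(1,1) = 11 − 3 = 8 completes the 11 across.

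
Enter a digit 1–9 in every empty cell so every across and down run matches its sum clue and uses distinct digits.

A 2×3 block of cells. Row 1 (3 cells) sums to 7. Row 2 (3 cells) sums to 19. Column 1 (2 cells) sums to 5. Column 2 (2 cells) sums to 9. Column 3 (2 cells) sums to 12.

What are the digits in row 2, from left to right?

7 in 3 cells must be {1,2,4}.
The 7 across and the 12 down share only 4, so (1,3) = 4.
(2,3) = 12 − 4 = 8 completes the 12 down.
Nothing is forced directly, so branch on (2,1), whose candidates are 2 or 4. If (2,1) = 2: then (1,1) would have to be in {1,2} for the 7 across but in {3} for the 5 down — contradiction. So (2,1) = 4.
(1,1) = 5 − 4 = 1 completes the 5 down.
(1,2) = 7 − 5 = 2 completes the 7 across.
(2,2) = 19 − 12 = 7 completes the 19 across.

4 7 8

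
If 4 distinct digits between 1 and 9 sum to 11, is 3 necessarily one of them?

Yes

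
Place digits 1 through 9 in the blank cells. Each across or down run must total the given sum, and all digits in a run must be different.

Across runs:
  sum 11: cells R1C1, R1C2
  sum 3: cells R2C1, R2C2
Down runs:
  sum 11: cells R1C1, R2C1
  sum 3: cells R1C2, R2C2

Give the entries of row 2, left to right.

2 1

3 in 2 cells must be {1,2}.
The 11 across and the 3 down share only 2, so R1C2 = 2.
The 3 across and the 11 down share only 2, so R2C1 = 2.
R2C2 = 3 − 2 = 1 completes the 3 across.
R1C1 = 11 − 2 = 9 completes the 11 across.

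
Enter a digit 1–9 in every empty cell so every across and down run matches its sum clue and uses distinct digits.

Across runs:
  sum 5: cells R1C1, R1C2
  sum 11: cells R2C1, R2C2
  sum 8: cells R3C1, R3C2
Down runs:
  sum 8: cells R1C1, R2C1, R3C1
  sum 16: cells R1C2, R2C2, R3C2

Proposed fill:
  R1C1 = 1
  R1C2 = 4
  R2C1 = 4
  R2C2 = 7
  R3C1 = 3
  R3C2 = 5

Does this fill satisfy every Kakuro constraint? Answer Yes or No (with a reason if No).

Yes

Across: 1+4=5; 4+7=11; 3+5=8. Down: 1+4+3=8; 4+7+5=16. No digit repeats within any run.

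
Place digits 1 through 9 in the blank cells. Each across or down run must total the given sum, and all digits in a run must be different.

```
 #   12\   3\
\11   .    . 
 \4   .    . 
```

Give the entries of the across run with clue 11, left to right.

9 2

4 in 2 cells must be {1,3}; 3 in 2 cells must be {1,2}.
The 11 across and the 3 down share only 2, so R1C2 = 2.
The 4 across and the 12 down share only 3, so R2C1 = 3.
R2C2 = 4 − 3 = 1 completes the 4 across.
R1C1 = 11 − 2 = 9 completes the 11 across.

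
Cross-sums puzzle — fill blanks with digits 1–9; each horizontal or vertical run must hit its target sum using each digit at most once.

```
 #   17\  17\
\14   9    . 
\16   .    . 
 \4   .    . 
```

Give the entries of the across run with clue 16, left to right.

16 in 2 cells must be {7,9}; 4 in 2 cells must be {1,3}.
R1C2 = 14 − 9 = 5 completes the 14 across.
Given what's placed, R2C1 must be 7 to fit the 16 across and 17 down.
R2C2 = 16 − 7 = 9 completes the 16 across.
R3C1 = 17 − 16 = 1 completes the 17 down.
R3C2 = 4 − 1 = 3 completes the 4 across.

7, 9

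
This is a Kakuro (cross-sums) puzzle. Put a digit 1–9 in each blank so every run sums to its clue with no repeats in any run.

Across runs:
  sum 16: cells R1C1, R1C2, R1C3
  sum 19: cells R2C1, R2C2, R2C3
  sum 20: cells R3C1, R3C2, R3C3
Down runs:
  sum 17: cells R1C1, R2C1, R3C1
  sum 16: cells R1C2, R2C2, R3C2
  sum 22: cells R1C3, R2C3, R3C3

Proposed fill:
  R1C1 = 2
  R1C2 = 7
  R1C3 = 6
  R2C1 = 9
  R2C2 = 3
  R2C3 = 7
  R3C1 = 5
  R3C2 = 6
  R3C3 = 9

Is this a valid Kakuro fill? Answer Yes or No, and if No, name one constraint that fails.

No — the down run R1C1–R3C1 sums to 16, not 17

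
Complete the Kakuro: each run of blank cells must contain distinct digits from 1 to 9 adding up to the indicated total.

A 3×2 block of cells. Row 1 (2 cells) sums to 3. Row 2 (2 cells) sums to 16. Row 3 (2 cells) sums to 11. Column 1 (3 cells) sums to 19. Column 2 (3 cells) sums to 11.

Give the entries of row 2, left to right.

9, 7

3 in 2 cells must be {1,2}; 16 in 2 cells must be {7,9}.
The 3 across and the 19 down share only 2, so (1,1) = 2.
(1,2) = 3 − 2 = 1 completes the 3 across.
Given what's placed, (2,1) must be 9 to fit the 16 across and 19 down.
(2,2) = 16 − 9 = 7 completes the 16 across.
(3,1) = 19 − 11 = 8 completes the 19 down.
(3,2) = 11 − 8 = 3 completes the 11 across.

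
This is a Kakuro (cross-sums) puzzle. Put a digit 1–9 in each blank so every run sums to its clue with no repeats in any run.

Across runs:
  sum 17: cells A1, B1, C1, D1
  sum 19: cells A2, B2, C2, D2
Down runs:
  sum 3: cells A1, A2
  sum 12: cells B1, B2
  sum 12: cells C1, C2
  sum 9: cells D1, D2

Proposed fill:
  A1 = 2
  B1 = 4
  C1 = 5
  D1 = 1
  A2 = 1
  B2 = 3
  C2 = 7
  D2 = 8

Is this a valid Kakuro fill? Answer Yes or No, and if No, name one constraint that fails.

No — the down run B1–B2 sums to 7, not 12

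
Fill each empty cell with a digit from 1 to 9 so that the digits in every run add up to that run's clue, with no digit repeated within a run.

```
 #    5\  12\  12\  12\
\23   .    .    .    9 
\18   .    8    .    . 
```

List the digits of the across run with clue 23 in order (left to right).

3, 4, 7, 9

R1C2 = 12 − 8 = 4 completes the 12 down.
R2C4 = 12 − 9 = 3 completes the 12 down.
R2C3 = 5: the only remaining digit allowed by both the 18 across and the 12 down.
R1C3 = 12 − 5 = 7 completes the 12 down.
R2C1 = 18 − 16 = 2 completes the 18 across.
R1C1 = 23 − 20 = 3 completes the 23 across.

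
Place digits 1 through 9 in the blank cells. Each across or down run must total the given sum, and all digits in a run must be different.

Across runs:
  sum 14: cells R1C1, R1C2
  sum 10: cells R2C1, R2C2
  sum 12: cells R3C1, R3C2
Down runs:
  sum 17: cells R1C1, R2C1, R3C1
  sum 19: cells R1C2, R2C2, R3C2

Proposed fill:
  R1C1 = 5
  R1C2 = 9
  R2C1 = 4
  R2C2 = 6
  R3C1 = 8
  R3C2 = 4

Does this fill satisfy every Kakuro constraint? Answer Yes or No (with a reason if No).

Yes

Across: 5+9=14; 4+6=10; 8+4=12. Down: 5+4+8=17; 9+6+4=19. No digit repeats within any run.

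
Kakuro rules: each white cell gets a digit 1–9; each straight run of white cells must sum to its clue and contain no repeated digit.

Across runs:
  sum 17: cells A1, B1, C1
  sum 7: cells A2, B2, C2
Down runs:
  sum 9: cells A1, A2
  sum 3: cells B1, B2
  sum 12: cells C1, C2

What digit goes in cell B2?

7 in 3 cells must be {1,2,4}; 3 in 2 cells must be {1,2}.
The 7 across and the 12 down share only 4, so C2 = 4.
C1 = 12 − 4 = 8 completes the 12 down.
Given what's placed, B1 must be 2 to fit the 17 across and 3 down.
B2 = 3 − 2 = 1 completes the 3 down.
A1 = 17 − 10 = 7 completes the 17 across.
A2 = 7 − 5 = 2 completes the 7 across.

1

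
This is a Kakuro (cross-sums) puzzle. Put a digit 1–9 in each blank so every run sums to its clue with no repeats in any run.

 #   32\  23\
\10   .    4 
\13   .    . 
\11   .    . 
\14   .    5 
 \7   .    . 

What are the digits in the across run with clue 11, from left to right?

R1C1 = 10 − 4 = 6 completes the 10 across.
R4C1 = 14 − 5 = 9 completes the 14 across.
Nothing is forced directly, so branch on R2C2, whose candidates are 6 or 7 or 9. If R2C2 = 6: that forces R2C1 = 7, R3C2 = 7, R5C1 = 2, after which R5C2 would have to be in {5} for the 7 across but in {1} for the 23 down — contradiction. If R2C2 = 7: then R2C1 would have to be in {6} for the 13 across but in {2,4,5,7,8} for the 32 down — contradiction. So R2C2 = 9.
R2C1 = 13 − 9 = 4 completes the 13 across.
R5C1 = 5: the only remaining digit allowed by both the 7 across and the 32 down.
R5C2 = 7 − 5 = 2 completes the 7 across.
R3C1 = 32 − 24 = 8 completes the 32 down.
R3C2 = 11 − 8 = 3 completes the 11 across.

8, 3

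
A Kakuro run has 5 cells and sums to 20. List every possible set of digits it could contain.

5 distinct digits from 1–9 sum between 15 and 35.

{1,2,3,5,9}; {1,2,3,6,8}; {1,2,4,5,8}; {1,2,4,6,7}; {1,3,4,5,7}; {2,3,4,5,6}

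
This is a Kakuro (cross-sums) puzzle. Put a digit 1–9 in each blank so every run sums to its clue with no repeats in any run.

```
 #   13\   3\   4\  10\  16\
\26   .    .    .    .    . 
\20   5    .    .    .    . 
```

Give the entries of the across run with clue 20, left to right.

3 in 2 cells must be {1,2}; 4 in 2 cells must be {1,3}; 16 in 2 cells must be {7,9}.
R1C1 = 13 − 5 = 8 completes the 13 down.
Nothing is forced directly, so branch on R1C2, whose candidates are 1 or 2. If R1C2 = 1: that forces R1C3 = 3, R1C4 = 9, after which R1C5 would have to be in {5} for the 26 across but in {7,9} for the 16 down — contradiction. So R1C2 = 2.
R2C2 = 3 − 2 = 1 completes the 3 down.
Given what's placed, R2C3 must be 3 to fit the 20 across and 4 down.
R1C3 = 4 − 3 = 1 completes the 4 down.
Given what's placed, R1C5 must be 9 to fit the 26 across and 16 down.
R2C5 = 16 − 9 = 7 completes the 16 down.
R1C4 = 26 − 20 = 6 completes the 26 across.
R2C4 = 20 − 16 = 4 completes the 20 across.

5, 1, 3, 4, 7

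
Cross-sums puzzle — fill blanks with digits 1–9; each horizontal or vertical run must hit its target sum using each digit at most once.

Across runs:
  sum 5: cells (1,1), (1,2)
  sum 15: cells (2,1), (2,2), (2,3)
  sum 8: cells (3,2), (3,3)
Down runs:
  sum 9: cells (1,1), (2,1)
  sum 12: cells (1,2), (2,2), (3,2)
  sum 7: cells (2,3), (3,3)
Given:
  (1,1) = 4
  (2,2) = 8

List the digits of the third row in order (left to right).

3 5

(1,2) = 5 − 4 = 1 completes the 5 across.
(2,1) = 9 − 4 = 5 completes the 9 down.
(2,3) = 15 − 13 = 2 completes the 15 across.
(3,2) = 12 − 9 = 3 completes the 12 down.
(3,3) = 8 − 3 = 5 completes the 8 across.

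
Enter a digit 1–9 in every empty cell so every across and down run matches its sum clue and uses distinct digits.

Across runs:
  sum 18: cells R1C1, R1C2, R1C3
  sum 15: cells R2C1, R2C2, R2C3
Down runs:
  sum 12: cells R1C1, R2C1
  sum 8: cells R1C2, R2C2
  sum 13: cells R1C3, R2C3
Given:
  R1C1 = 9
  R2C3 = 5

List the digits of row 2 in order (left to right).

3 7 5

R1C3 = 13 − 5 = 8 completes the 13 down.
R2C1 = 12 − 9 = 3 completes the 12 down.
R2C2 = 15 − 8 = 7 completes the 15 across.
R1C2 = 18 − 17 = 1 completes the 18 across.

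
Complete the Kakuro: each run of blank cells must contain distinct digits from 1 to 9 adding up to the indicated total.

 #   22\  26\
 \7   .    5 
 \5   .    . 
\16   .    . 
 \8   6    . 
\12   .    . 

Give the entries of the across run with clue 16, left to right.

9 7

16 in 2 cells must be {7,9}.
R1C1 = 7 − 5 = 2 completes the 7 across.
R4C2 = 8 − 6 = 2 completes the 8 across.
Nothing is forced directly, so branch on R2C2, whose candidates are 3 or 4. If R2C2 = 3: then R2C1 would have to be in {2} for the 5 across but in {1,3,4,5,7,8,9} for the 22 down — contradiction. So R2C2 = 4.
R2C1 = 5 − 4 = 1 completes the 5 across.
R3C1 = 9: the only remaining digit allowed by both the 16 across and the 22 down.
R3C2 = 16 − 9 = 7 completes the 16 across.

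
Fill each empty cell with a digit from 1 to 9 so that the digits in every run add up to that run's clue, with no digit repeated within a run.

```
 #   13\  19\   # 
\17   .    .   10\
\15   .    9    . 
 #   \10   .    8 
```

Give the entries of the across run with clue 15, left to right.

17 in 2 cells must be {8,9}.
R1C2 = 8: the only remaining digit allowed by both the 17 across and the 19 down.
R2C3 = 10 − 8 = 2 completes the 10 down.
R3C2 = 10 − 8 = 2 completes the 10 across.
R1C1 = 17 − 8 = 9 completes the 17 across.
R2C1 = 15 − 11 = 4 completes the 15 across.

4 9 2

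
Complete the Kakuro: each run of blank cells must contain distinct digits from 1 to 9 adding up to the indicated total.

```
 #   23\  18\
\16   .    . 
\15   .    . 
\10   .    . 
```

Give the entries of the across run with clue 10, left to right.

16 in 2 cells must be {7,9}; 23 in 3 cells must be {6,8,9}.
The 16 across and the 23 down share only 9, so R1C1 = 9.
R1C2 = 16 − 9 = 7 completes the 16 across.
Nothing is forced directly, so branch on R2C1, whose candidates are 6 or 8. If R2C1 = 8: then R2C2 would have to be in {7} for the 15 across but in {2,3,5,6,8,9} for the 18 down — contradiction. So R2C1 = 6.
R2C2 = 15 − 6 = 9 completes the 15 across.
R3C1 = 23 − 15 = 8 completes the 23 down.
R3C2 = 10 − 8 = 2 completes the 10 across.

8 2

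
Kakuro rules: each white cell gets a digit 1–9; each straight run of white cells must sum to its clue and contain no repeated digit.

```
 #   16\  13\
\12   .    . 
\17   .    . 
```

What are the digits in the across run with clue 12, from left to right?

7 5

17 in 2 cells must be {8,9}; 16 in 2 cells must be {7,9}.
The 17 across and the 16 down share only 9, so R2C1 = 9.
R2C2 = 17 − 9 = 8 completes the 17 across.
R1C1 = 16 − 9 = 7 completes the 16 down.
R1C2 = 12 − 7 = 5 completes the 12 across.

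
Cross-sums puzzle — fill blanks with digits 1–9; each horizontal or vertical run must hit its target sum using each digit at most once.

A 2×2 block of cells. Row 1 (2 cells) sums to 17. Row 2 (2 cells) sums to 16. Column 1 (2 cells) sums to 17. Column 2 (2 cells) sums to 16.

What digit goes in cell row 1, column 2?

17 in 2 cells must be {8,9}; 16 in 2 cells must be {7,9}.
The 17 across and the 16 down share only 9, so (1,2) = 9.
The 16 across and the 17 down share only 9, so (2,1) = 9.
(2,2) = 16 − 9 = 7 completes the 16 across.
(1,1) = 17 − 9 = 8 completes the 17 across.

9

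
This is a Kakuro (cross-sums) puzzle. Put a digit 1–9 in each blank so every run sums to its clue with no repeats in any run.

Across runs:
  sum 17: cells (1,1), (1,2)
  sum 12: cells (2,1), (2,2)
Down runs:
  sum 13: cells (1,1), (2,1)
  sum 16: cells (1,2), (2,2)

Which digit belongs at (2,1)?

17 in 2 cells must be {8,9}; 16 in 2 cells must be {7,9}.
The 17 across and the 16 down share only 9, so (1,2) = 9.
(2,2) = 16 − 9 = 7 completes the 16 down.
(1,1) = 17 − 9 = 8 completes the 17 across.
(2,1) = 12 − 7 = 5 completes the 12 across.

5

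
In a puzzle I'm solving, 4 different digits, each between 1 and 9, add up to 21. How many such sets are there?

4 distinct digits from 1–9 sum between 10 and 30.

11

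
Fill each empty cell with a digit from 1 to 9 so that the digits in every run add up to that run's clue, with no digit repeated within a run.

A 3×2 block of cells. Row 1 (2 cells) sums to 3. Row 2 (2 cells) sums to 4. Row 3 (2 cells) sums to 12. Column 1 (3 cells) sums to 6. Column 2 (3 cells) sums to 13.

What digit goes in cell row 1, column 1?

3 in 2 cells must be {1,2}; 4 in 2 cells must be {1,3}; 6 in 3 cells must be {1,2,3}.
The 12 across and the 6 down share only 3, so (3,1) = 3.
(3,2) = 12 − 3 = 9 completes the 12 across.
Given what's placed, (1,2) must be 1 to fit the 3 across and 13 down.
(2,1) = 1: the only remaining digit allowed by both the 4 across and the 6 down.
(2,2) = 4 − 1 = 3 completes the 4 across.
(1,1) = 3 − 1 = 2 completes the 3 across.

2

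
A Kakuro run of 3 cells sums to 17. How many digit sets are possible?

7

3 distinct digits from 1–9 sum between 6 and 24.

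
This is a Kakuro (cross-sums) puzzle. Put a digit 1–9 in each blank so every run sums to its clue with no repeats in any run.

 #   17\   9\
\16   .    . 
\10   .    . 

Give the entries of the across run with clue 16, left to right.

16 in 2 cells must be {7,9}; 17 in 2 cells must be {8,9}.
The 16 across and the 17 down share only 9, so R1C1 = 9.
R1C2 = 16 − 9 = 7 completes the 16 across.
R2C1 = 17 − 9 = 8 completes the 17 down.
R2C2 = 10 − 8 = 2 completes the 10 across.

9 7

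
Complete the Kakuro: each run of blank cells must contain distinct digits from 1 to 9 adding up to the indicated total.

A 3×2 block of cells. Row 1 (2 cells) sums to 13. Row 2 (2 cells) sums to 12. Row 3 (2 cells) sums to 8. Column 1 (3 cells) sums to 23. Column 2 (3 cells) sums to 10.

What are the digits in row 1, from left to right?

23 in 3 cells must be {6,8,9}.
The 8 across and the 23 down share only 6, so (3,1) = 6.
(3,2) = 8 − 6 = 2 completes the 8 across.
Nothing is forced directly, so branch on (1,1), whose candidates are 8 or 9. If (1,1) = 9: then (1,2) would have to be in {4} for the 13 across but in {1,3,5,7} for the 10 down — contradiction. So (1,1) = 8.
(1,2) = 13 − 8 = 5 completes the 13 across.
(2,1) = 23 − 14 = 9 completes the 23 down.
(2,2) = 12 − 9 = 3 completes the 12 across.

8 5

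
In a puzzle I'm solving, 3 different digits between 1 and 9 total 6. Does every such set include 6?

No

The only way to make 6 from 3 distinct digits is {1,2,3}, which does not contain 6.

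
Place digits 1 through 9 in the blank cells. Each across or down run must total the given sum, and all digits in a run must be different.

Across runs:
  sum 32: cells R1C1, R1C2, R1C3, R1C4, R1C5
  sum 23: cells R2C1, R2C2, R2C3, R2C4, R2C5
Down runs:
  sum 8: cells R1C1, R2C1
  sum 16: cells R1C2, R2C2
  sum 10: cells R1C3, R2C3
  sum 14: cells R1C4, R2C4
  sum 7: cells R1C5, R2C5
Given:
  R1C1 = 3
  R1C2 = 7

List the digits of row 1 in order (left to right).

3 7 9 8 5

16 in 2 cells must be {7,9}.
R1C5 = 5: the only remaining digit allowed by both the 32 across and the 7 down.
R2C1 = 8 − 3 = 5 completes the 8 down.
R2C2 = 16 − 7 = 9 completes the 16 down.
Given what's placed, R2C4 must be 6 to fit the 23 across and 14 down.
R2C5 = 7 − 5 = 2 completes the 7 down.
R1C4 = 14 − 6 = 8 completes the 14 down.
R2C3 = 23 − 22 = 1 completes the 23 across.
R1C3 = 32 − 23 = 9 completes the 32 across.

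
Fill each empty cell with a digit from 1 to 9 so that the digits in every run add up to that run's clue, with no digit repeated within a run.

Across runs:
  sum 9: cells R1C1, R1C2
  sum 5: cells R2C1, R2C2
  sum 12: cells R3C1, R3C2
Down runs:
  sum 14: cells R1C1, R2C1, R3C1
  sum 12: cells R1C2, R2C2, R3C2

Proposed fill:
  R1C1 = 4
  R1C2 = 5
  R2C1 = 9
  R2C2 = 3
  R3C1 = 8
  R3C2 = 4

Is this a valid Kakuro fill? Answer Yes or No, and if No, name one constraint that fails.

No — the down run R1C1–R3C1 sums to 21, not 14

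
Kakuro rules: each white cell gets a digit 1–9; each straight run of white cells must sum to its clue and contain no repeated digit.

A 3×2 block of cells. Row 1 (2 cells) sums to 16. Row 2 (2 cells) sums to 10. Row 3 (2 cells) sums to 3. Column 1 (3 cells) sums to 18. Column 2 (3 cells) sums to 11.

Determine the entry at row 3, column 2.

16 in 2 cells must be {7,9}; 3 in 2 cells must be {1,2}.
The 16 across and the 11 down share only 7, so (1,2) = 7.
Given what's placed, (3,2) must be 1 to fit the 3 across and 11 down.
(1,1) = 16 − 7 = 9 completes the 16 across.
(2,2) = 11 − 8 = 3 completes the 11 down.
(3,1) = 3 − 1 = 2 completes the 3 across.
(2,1) = 10 − 3 = 7 completes the 10 across.

1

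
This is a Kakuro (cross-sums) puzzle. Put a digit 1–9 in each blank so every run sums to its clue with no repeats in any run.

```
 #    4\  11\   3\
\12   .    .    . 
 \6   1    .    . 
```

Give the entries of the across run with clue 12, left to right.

6 in 3 cells must be {1,2,3}; 4 in 2 cells must be {1,3}; 3 in 2 cells must be {1,2}.
R1C1 = 4 − 1 = 3 completes the 4 down.
R2C3 = 2: the only remaining digit allowed by both the 6 across and the 3 down.
R1C3 = 3 − 2 = 1 completes the 3 down.
R2C2 = 6 − 3 = 3 completes the 6 across.
R1C2 = 12 − 4 = 8 completes the 12 across.

3, 8, 1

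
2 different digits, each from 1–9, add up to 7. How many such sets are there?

3

2 distinct digits from 1–9 sum between 3 and 17.
Enumerating: {1,6}, {2,5}, {3,4}.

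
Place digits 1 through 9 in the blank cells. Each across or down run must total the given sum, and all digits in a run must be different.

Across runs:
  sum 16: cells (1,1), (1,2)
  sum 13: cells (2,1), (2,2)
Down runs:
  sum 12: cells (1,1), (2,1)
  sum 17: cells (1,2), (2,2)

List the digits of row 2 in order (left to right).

5, 8

16 in 2 cells must be {7,9}; 17 in 2 cells must be {8,9}.
The 16 across and the 17 down share only 9, so (1,2) = 9.
(2,2) = 17 − 9 = 8 completes the 17 down.
(1,1) = 16 − 9 = 7 completes the 16 across.
(2,1) = 13 − 8 = 5 completes the 13 across.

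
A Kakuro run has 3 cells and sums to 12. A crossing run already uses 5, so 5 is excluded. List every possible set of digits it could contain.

3 distinct digits from 1–9 sum between 6 and 24.
Dropping sets that contain 5.

{1,2,9}; {1,3,8}; {1,4,7}; {2,3,7}; {2,4,6}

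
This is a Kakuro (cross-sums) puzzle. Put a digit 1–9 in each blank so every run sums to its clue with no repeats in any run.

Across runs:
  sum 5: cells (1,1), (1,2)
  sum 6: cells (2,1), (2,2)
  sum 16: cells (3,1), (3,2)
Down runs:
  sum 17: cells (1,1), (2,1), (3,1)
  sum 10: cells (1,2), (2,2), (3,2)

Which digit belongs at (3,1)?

9

16 in 2 cells must be {7,9}.
The 16 across and the 10 down share only 7, so (3,2) = 7.
(3,1) = 16 − 7 = 9 completes the 16 across.
Nothing is forced directly, so branch on (1,2), whose candidates are 1 or 2. If (1,2) = 1: then (1,1) would have to be in {4} for the 5 across but in {1,2,3,5,6,7} for the 17 down — contradiction. So (1,2) = 2.
(1,1) = 5 − 2 = 3 completes the 5 across.
(2,1) = 17 − 12 = 5 completes the 17 down.
(2,2) = 6 − 5 = 1 completes the 6 across.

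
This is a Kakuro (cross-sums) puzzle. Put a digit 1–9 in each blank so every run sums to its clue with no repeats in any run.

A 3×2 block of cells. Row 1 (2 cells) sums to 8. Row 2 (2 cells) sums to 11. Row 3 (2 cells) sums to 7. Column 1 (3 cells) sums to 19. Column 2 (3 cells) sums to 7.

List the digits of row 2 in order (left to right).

7 in 3 cells must be {1,2,4}.
Nothing is forced directly, so branch on (2,2), whose candidates are 2 or 4. If (2,2) = 4: that forces (2,1) = 7, (1,1) = 3, after which (1,2) would have to be in {5} for the 8 across but in {1,2} for the 7 down — contradiction. So (2,2) = 2.
Given what's placed, (1,2) must be 1 to fit the 8 across and 7 down.
(2,1) = 11 − 2 = 9 completes the 11 across.
(3,2) = 7 − 3 = 4 completes the 7 down.
(1,1) = 8 − 1 = 7 completes the 8 across.
(3,1) = 7 − 4 = 3 completes the 7 across.

9, 2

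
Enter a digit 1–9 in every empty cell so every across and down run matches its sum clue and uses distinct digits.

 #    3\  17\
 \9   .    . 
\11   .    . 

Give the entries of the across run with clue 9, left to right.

3 in 2 cells must be {1,2}; 17 in 2 cells must be {8,9}.
The 9 across and the 17 down share only 8, so R1C2 = 8.
The 11 across and the 3 down share only 2, so R2C1 = 2.
R2C2 = 11 − 2 = 9 completes the 11 across.
R1C1 = 9 − 8 = 1 completes the 9 across.

1, 8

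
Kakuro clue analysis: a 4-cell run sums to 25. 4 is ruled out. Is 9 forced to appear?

Yes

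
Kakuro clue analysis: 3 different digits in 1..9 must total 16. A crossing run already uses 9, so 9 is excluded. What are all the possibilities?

3 distinct digits from 1–9 sum between 6 and 24.
Dropping sets that contain 9.

{1,7,8}; {2,6,8}; {3,5,8}; {3,6,7}; {4,5,7}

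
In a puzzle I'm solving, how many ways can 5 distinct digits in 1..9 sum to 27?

11

5 distinct digits from 1–9 sum between 15 and 35.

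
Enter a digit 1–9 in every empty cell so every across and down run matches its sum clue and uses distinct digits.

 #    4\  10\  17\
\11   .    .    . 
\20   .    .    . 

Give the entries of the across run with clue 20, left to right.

3, 8, 9

4 in 2 cells must be {1,3}; 17 in 2 cells must be {8,9}.
The 11 across and the 17 down share only 8, so R1C3 = 8.
The 20 across and the 4 down share only 3, so R2C1 = 3.
R2C3 = 17 − 8 = 9 completes the 17 down.
R1C1 = 4 − 3 = 1 completes the 4 down.
R1C2 = 11 − 9 = 2 completes the 11 across.
R2C2 = 20 − 12 = 8 completes the 20 across.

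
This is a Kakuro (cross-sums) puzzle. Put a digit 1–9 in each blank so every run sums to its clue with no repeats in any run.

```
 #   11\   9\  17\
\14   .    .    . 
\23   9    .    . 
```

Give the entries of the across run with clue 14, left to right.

2, 3, 9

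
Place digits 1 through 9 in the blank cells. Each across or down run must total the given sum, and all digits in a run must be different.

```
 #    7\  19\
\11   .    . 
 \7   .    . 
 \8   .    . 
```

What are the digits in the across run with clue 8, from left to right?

7 in 3 cells must be {1,2,4}.
Nothing is forced directly, so branch on R1C1, whose candidates are 2 or 4. If R1C1 = 4: that forces R1C2 = 7, R3C2 = 3, after which R2C2 would have to be in {1,2,3,4,5,6} for the 7 across but in {9} for the 19 down — contradiction. So R1C1 = 2.
R1C2 = 11 − 2 = 9 completes the 11 across.
Given what's placed, R3C1 must be 1 to fit the 8 across and 7 down.
R3C2 = 8 − 1 = 7 completes the 8 across.
R2C1 = 7 − 3 = 4 completes the 7 down.
R2C2 = 7 − 4 = 3 completes the 7 across.

1, 7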